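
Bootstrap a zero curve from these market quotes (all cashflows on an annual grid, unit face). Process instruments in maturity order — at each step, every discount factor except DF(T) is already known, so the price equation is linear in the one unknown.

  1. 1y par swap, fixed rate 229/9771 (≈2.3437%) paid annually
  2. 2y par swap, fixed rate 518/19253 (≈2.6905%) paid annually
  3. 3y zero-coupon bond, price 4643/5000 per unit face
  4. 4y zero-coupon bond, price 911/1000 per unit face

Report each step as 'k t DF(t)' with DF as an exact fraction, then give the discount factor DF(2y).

1 1 9771/10000
2 2 4741/5000
3 3 4643/5000
4 4 911/1000
DF(2y) = 4741/5000 ≈ 0.948200

step 1 [1y] swap r/1=229/9771: DF=(1 − 229/9771·(0))/(1+229/9771) = 9771/10000 ≈ 0.977100
step 2 [2y] swap r/1=518/19253: DF=(1 − 518/19253·(0.977100))/(1+518/19253) = 4741/5000 ≈ 0.948200
step 3 [3y] zero: DF = P = 4643/5000 ≈ 0.928600
step 4 [4y] zero: DF = P = 911/1000 ≈ 0.911000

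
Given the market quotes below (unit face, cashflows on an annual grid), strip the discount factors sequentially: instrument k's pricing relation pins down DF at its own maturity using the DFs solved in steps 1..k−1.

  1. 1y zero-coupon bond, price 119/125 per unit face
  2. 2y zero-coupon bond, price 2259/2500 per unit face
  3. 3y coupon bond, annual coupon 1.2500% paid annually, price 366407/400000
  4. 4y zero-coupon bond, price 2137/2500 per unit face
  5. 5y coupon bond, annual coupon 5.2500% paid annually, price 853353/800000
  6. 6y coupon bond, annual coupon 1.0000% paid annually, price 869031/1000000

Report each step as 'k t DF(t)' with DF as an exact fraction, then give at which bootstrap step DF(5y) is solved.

1 1 119/125
2 2 2259/2500
3 3 4409/5000
4 4 2137/2500
5 5 8343/10000
6 6 4083/5000
DF(5y) is solved at step 5

step 1 [1y] zero: DF = P = 119/125 ≈ 0.952000
step 2 [2y] zero: DF = P = 2259/2500 ≈ 0.903600
step 3 [3y] bond c/1=1/80: DF=(366407/400000 − 1/80·(0.952000+0.903600))/(1+1/80) = 4409/5000 ≈ 0.881800
step 4 [4y] zero: DF = P = 2137/2500 ≈ 0.854800
step 5 [5y] bond c/1=21/400: DF=(853353/800000 − 21/400·(0.952000+0.903600+0.881800+0.854800))/(1+21/400) = 8343/10000 ≈ 0.834300
step 6 [6y] bond c/1=1/100: DF=(869031/1000000 − 1/100·(0.952000+0.903600+0.881800+0.854800+0.834300))/(1+1/100) = 4083/5000 ≈ 0.816600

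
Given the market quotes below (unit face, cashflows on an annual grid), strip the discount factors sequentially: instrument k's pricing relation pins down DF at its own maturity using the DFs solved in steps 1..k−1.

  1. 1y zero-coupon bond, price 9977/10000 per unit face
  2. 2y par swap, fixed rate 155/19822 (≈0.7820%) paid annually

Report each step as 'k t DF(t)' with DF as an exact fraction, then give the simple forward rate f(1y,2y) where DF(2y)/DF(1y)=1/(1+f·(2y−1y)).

1 1 9977/10000
2 2 1969/2000
f(1y,2y) = ((9977/10000)/(1969/2000) − 1)/(1) = 12/895 ≈ 1.3408%

step 1 [1y] zero: DF = P = 9977/10000 ≈ 0.997700
step 2 [2y] swap r/1=155/19822: DF=(1 − 155/19822·(0.997700))/(1+155/19822) = 1969/2000 ≈ 0.984500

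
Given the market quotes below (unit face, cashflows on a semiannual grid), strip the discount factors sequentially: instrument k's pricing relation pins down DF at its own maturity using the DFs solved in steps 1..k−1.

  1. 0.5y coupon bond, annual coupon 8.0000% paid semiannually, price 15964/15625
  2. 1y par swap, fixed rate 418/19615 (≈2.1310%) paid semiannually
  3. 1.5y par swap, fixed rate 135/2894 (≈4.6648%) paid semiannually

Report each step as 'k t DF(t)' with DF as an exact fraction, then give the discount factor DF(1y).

1 1/2 614/625
2 1 9791/10000
3 3/2 373/400
DF(1y) = 9791/10000 ≈ 0.979100

step 1 [0.5y] bond c/2=1/25: DF=(15964/15625 − 1/25·(0))/(1+1/25) = 614/625 ≈ 0.982400
step 2 [1y] swap r/2=209/19615: DF=(1 − 209/19615·(0.982400))/(1+209/19615) = 9791/10000 ≈ 0.979100
step 3 [1.5y] swap r/2=135/5788: DF=(1 − 135/5788·(0.982400+0.979100))/(1+135/5788) = 373/400 ≈ 0.932500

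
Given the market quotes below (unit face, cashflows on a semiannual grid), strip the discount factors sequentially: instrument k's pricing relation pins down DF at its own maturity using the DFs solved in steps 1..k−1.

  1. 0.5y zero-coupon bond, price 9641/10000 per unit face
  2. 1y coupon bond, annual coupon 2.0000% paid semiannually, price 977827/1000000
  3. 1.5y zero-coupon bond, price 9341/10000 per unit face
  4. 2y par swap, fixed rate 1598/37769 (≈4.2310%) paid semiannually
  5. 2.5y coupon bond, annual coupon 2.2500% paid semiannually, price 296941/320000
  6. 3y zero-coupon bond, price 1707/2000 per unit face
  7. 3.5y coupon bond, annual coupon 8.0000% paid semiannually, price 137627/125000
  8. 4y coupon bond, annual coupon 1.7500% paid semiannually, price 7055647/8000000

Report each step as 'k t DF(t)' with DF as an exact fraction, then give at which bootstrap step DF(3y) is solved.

step 1 [0.5y] zero: DF = P = 9641/10000 ≈ 0.964100
step 2 [1y] bond c/2=1/100: DF=(977827/1000000 − 1/100·(0.964100))/(1+1/100) = 4793/5000 ≈ 0.958600
step 3 [1.5y] zero: DF = P = 9341/10000 ≈ 0.934100
step 4 [2y] swap r/2=799/37769: DF=(1 − 799/37769·(0.964100+0.958600+0.934100))/(1+799/37769) = 9201/10000 ≈ 0.920100
step 5 [2.5y] bond c/2=9/800: DF=(296941/320000 − 9/800·(0.964100+0.958600+0.934100+0.920100))/(1+9/800) = 2189/2500 ≈ 0.875600
step 6 [3y] zero: DF = P = 1707/2000 ≈ 0.853500
step 7 [3.5y] bond c/2=1/25: DF=(137627/125000 − 1/25·(0.964100+0.958600+0.934100+0.920100+0.875600+0.853500))/(1+1/25) = 8469/10000 ≈ 0.846900
step 8 [4y] bond c/2=7/800: DF=(7055647/8000000 − 7/800·(0.964100+0.958600+0.934100+0.920100+0.875600+0.853500+0.846900))/(1+7/800) = 512/625 ≈ 0.819200

1 1/2 9641/10000
2 1 4793/5000
3 3/2 9341/10000
4 2 9201/10000
5 5/2 2189/2500
6 3 1707/2000
7 7/2 8469/10000
8 4 512/625
DF(3y) is solved at step 6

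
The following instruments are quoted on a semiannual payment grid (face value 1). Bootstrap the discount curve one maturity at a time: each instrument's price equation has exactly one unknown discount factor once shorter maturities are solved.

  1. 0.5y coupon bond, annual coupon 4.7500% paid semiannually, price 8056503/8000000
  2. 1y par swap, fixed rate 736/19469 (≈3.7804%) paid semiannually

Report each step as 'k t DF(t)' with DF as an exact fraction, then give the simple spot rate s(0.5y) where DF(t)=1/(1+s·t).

1 1/2 9837/10000
2 1 602/625
s(0.5y) = (1/(9837/10000) − 1)/(1/2) = 326/9837 ≈ 3.3140%

step 1 [0.5y] bond c/2=19/800: DF=(8056503/8000000 − 19/800·(0))/(1+19/800) = 9837/10000 ≈ 0.983700
step 2 [1y] swap r/2=368/19469: DF=(1 − 368/19469·(0.983700))/(1+368/19469) = 602/625 ≈ 0.963200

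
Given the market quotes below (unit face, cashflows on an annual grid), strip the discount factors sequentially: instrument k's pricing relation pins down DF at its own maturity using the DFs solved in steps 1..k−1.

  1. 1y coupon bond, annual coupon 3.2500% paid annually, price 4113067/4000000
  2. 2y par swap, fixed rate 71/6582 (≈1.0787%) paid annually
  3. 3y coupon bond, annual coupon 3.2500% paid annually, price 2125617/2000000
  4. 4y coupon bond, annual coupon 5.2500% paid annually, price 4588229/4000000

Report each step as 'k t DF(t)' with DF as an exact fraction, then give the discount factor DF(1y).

step 1 [1y] bond c/1=13/400: DF=(4113067/4000000 − 13/400·(0))/(1+13/400) = 9959/10000 ≈ 0.995900
step 2 [2y] swap r/1=71/6582: DF=(1 − 71/6582·(0.995900))/(1+71/6582) = 9787/10000 ≈ 0.978700
step 3 [3y] bond c/1=13/400: DF=(2125617/2000000 − 13/400·(0.995900+0.978700))/(1+13/400) = 1209/1250 ≈ 0.967200
step 4 [4y] bond c/1=21/400: DF=(4588229/4000000 − 21/400·(0.995900+0.978700+0.967200))/(1+21/400) = 9431/10000 ≈ 0.943100

1 1 9959/10000
2 2 9787/10000
3 3 1209/1250
4 4 9431/10000
DF(1y) = 9959/10000 ≈ 0.995900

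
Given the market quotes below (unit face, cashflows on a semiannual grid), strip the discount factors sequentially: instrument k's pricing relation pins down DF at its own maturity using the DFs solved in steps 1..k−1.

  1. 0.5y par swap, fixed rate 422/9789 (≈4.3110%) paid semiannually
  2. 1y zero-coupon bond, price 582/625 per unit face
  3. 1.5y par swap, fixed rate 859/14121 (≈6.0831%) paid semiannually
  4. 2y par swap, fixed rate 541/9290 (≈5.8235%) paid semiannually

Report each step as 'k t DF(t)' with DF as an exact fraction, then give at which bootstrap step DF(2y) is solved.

step 1 [0.5y] swap r/2=211/9789: DF=(1 − 211/9789·(0))/(1+211/9789) = 9789/10000 ≈ 0.978900
step 2 [1y] zero: DF = P = 582/625 ≈ 0.931200
step 3 [1.5y] swap r/2=859/28242: DF=(1 − 859/28242·(0.978900+0.931200))/(1+859/28242) = 9141/10000 ≈ 0.914100
step 4 [2y] swap r/2=541/18580: DF=(1 − 541/18580·(0.978900+0.931200+0.914100))/(1+541/18580) = 4459/5000 ≈ 0.891800

1 1/2 9789/10000
2 1 582/625
3 3/2 9141/10000
4 2 4459/5000
DF(2y) is solved at step 4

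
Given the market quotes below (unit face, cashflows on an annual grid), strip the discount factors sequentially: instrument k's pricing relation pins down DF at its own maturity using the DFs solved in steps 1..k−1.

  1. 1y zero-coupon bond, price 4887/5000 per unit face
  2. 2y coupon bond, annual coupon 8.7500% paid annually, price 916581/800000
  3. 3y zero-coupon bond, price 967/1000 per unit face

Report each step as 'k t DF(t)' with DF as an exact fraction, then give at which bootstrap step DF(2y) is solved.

step 1 [1y] zero: DF = P = 4887/5000 ≈ 0.977400
step 2 [2y] bond c/1=7/80: DF=(916581/800000 − 7/80·(0.977400))/(1+7/80) = 9749/10000 ≈ 0.974900
step 3 [3y] zero: DF = P = 967/1000 ≈ 0.967000

1 1 4887/5000
2 2 9749/10000
3 3 967/1000
DF(2y) is solved at step 2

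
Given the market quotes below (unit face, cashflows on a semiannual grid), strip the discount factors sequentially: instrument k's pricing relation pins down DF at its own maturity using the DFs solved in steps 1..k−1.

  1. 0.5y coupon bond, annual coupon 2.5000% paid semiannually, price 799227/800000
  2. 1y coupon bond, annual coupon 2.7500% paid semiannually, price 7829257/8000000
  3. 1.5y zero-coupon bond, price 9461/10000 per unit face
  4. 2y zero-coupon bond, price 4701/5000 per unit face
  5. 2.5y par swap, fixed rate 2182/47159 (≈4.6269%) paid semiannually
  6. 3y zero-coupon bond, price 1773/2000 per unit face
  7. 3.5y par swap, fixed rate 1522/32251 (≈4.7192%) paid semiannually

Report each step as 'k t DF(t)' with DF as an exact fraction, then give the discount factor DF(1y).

step 1 [0.5y] bond c/2=1/80: DF=(799227/800000 − 1/80·(0))/(1+1/80) = 9867/10000 ≈ 0.986700
step 2 [1y] bond c/2=11/800: DF=(7829257/8000000 − 11/800·(0.986700))/(1+11/800) = 119/125 ≈ 0.952000
step 3 [1.5y] zero: DF = P = 9461/10000 ≈ 0.946100
step 4 [2y] zero: DF = P = 4701/5000 ≈ 0.940200
step 5 [2.5y] swap r/2=1091/47159: DF=(1 − 1091/47159·(0.986700+0.952000+0.946100+0.940200))/(1+1091/47159) = 8909/10000 ≈ 0.890900
step 6 [3y] zero: DF = P = 1773/2000 ≈ 0.886500
step 7 [3.5y] swap r/2=761/32251: DF=(1 − 761/32251·(0.986700+0.952000+0.946100+0.940200+0.890900+0.886500))/(1+761/32251) = 4239/5000 ≈ 0.847800

1 1/2 9867/10000
2 1 119/125
3 3/2 9461/10000
4 2 4701/5000
5 5/2 8909/10000
6 3 1773/2000
7 7/2 4239/5000
DF(1y) = 119/125 ≈ 0.952000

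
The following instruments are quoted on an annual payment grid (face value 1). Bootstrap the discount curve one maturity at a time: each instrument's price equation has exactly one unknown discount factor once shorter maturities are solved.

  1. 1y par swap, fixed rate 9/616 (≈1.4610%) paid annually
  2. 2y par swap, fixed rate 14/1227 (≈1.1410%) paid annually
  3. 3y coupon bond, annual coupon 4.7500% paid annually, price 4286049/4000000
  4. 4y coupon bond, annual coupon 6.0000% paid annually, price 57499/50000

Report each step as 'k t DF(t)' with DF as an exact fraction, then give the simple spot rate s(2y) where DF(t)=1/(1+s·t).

1 1 616/625
2 2 611/625
3 3 9339/10000
4 4 9209/10000
s(2y) = (1/(611/625) − 1)/(2) = 7/611 ≈ 1.1457%

step 1 [1y] swap r/1=9/616: DF=(1 − 9/616·(0))/(1+9/616) = 616/625 ≈ 0.985600
step 2 [2y] swap r/1=14/1227: DF=(1 − 14/1227·(0.985600))/(1+14/1227) = 611/625 ≈ 0.977600
step 3 [3y] bond c/1=19/400: DF=(4286049/4000000 − 19/400·(0.985600+0.977600))/(1+19/400) = 9339/10000 ≈ 0.933900
step 4 [4y] bond c/1=3/50: DF=(57499/50000 − 3/50·(0.985600+0.977600+0.933900))/(1+3/50) = 9209/10000 ≈ 0.920900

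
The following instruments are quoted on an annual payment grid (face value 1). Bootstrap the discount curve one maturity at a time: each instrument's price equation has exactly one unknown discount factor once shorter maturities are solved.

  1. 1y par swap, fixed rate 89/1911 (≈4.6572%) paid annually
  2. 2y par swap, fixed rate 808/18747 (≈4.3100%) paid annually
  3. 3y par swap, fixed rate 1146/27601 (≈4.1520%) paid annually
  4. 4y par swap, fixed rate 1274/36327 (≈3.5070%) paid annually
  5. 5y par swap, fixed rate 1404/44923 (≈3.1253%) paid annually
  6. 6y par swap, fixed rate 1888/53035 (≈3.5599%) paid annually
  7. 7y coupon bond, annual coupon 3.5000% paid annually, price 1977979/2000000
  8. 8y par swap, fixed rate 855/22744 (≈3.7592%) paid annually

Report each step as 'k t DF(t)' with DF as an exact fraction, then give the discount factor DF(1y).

step 1 [1y] swap r/1=89/1911: DF=(1 − 89/1911·(0))/(1+89/1911) = 1911/2000 ≈ 0.955500
step 2 [2y] swap r/1=808/18747: DF=(1 − 808/18747·(0.955500))/(1+808/18747) = 1149/1250 ≈ 0.919200
step 3 [3y] swap r/1=1146/27601: DF=(1 − 1146/27601·(0.955500+0.919200))/(1+1146/27601) = 4427/5000 ≈ 0.885400
step 4 [4y] swap r/1=1274/36327: DF=(1 − 1274/36327·(0.955500+0.919200+0.885400))/(1+1274/36327) = 4363/5000 ≈ 0.872600
step 5 [5y] swap r/1=1404/44923: DF=(1 − 1404/44923·(0.955500+0.919200+0.885400+0.872600))/(1+1404/44923) = 2149/2500 ≈ 0.859600
step 6 [6y] swap r/1=1888/53035: DF=(1 − 1888/53035·(0.955500+0.919200+0.885400+0.872600+0.859600))/(1+1888/53035) = 507/625 ≈ 0.811200
step 7 [7y] bond c/1=7/200: DF=(1977979/2000000 − 7/200·(0.955500+0.919200+0.885400+0.872600+0.859600+0.811200))/(1+7/200) = 3881/5000 ≈ 0.776200
step 8 [8y] swap r/1=855/22744: DF=(1 − 855/22744·(0.955500+0.919200+0.885400+0.872600+0.859600+0.811200+0.776200))/(1+855/22744) = 1487/2000 ≈ 0.743500

1 1 1911/2000
2 2 1149/1250
3 3 4427/5000
4 4 4363/5000
5 5 2149/2500
6 6 507/625
7 7 3881/5000
8 8 1487/2000
DF(1y) = 1911/2000 ≈ 0.955500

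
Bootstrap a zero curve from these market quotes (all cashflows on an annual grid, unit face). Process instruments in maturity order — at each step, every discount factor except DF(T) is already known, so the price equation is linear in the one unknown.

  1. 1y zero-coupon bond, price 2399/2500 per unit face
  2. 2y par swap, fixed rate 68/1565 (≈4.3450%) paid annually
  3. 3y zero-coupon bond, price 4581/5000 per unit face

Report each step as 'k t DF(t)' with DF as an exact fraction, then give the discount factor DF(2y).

1 1 2399/2500
2 2 574/625
3 3 4581/5000
DF(2y) = 574/625 ≈ 0.918400

step 1 [1y] zero: DF = P = 2399/2500 ≈ 0.959600
step 2 [2y] swap r/1=68/1565: DF=(1 − 68/1565·(0.959600))/(1+68/1565) = 574/625 ≈ 0.918400
step 3 [3y] zero: DF = P = 4581/5000 ≈ 0.916200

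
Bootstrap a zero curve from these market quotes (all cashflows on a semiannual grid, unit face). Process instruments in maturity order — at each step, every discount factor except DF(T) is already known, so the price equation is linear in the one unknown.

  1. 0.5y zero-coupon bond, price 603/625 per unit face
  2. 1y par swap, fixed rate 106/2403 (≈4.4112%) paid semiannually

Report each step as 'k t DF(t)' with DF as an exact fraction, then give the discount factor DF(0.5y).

1 1/2 603/625
2 1 1197/1250
DF(0.5y) = 603/625 ≈ 0.964800

step 1 [0.5y] zero: DF = P = 603/625 ≈ 0.964800
step 2 [1y] swap r/2=53/2403: DF=(1 − 53/2403·(0.964800))/(1+53/2403) = 1197/1250 ≈ 0.957600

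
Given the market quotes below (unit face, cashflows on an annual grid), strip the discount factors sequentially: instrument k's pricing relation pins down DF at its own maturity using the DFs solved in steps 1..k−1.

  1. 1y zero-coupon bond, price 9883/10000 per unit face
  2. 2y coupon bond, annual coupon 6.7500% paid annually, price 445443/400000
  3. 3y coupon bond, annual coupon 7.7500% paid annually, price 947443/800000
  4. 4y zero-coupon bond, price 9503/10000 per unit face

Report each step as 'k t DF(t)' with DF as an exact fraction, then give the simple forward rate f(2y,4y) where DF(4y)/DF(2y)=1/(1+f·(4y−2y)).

step 1 [1y] zero: DF = P = 9883/10000 ≈ 0.988300
step 2 [2y] bond c/1=27/400: DF=(445443/400000 − 27/400·(0.988300))/(1+27/400) = 9807/10000 ≈ 0.980700
step 3 [3y] bond c/1=31/400: DF=(947443/800000 − 31/400·(0.988300+0.980700))/(1+31/400) = 383/400 ≈ 0.957500
step 4 [4y] zero: DF = P = 9503/10000 ≈ 0.950300

1 1 9883/10000
2 2 9807/10000
3 3 383/400
4 4 9503/10000
f(2y,4y) = ((9807/10000)/(9503/10000) − 1)/(2) = 152/9503 ≈ 1.5995%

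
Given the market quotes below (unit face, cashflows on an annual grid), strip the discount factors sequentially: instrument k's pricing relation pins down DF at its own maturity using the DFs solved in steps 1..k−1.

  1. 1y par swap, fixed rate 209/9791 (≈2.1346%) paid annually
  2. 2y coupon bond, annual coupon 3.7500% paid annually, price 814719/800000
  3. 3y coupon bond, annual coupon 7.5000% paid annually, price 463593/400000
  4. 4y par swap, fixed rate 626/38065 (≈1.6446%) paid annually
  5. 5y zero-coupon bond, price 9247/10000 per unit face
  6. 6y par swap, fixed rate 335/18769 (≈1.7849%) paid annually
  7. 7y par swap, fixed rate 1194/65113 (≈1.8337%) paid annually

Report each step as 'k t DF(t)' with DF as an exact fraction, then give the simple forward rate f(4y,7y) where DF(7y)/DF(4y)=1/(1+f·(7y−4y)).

1 1 9791/10000
2 2 4731/5000
3 3 4719/5000
4 4 4687/5000
5 5 9247/10000
6 6 1799/2000
7 7 4403/5000
f(4y,7y) = ((4687/5000)/(4403/5000) − 1)/(3) = 284/13209 ≈ 2.1500%

step 1 [1y] swap r/1=209/9791: DF=(1 − 209/9791·(0))/(1+209/9791) = 9791/10000 ≈ 0.979100
step 2 [2y] bond c/1=3/80: DF=(814719/800000 − 3/80·(0.979100))/(1+3/80) = 4731/5000 ≈ 0.946200
step 3 [3y] bond c/1=3/40: DF=(463593/400000 − 3/40·(0.979100+0.946200))/(1+3/40) = 4719/5000 ≈ 0.943800
step 4 [4y] swap r/1=626/38065: DF=(1 − 626/38065·(0.979100+0.946200+0.943800))/(1+626/38065) = 4687/5000 ≈ 0.937400
step 5 [5y] zero: DF = P = 9247/10000 ≈ 0.924700
step 6 [6y] swap r/1=335/18769: DF=(1 − 335/18769·(0.979100+0.946200+0.943800+0.937400+0.924700))/(1+335/18769) = 1799/2000 ≈ 0.899500
step 7 [7y] swap r/1=1194/65113: DF=(1 − 1194/65113·(0.979100+0.946200+0.943800+0.937400+0.924700+0.899500))/(1+1194/65113) = 4403/5000 ≈ 0.880600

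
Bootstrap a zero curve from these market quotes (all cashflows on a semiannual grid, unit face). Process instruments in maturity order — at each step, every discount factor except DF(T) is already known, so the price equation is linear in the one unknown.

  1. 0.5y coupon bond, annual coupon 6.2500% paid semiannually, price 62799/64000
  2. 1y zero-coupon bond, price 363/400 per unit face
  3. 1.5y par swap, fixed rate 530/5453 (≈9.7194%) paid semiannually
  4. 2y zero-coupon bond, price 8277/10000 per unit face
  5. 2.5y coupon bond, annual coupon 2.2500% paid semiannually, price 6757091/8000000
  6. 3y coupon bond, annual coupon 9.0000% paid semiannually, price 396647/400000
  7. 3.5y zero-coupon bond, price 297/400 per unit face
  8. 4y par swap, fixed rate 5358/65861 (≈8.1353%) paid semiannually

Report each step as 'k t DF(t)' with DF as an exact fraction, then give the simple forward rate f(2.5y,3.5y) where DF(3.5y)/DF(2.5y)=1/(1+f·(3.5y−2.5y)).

step 1 [0.5y] bond c/2=1/32: DF=(62799/64000 − 1/32·(0))/(1+1/32) = 1903/2000 ≈ 0.951500
step 2 [1y] zero: DF = P = 363/400 ≈ 0.907500
step 3 [1.5y] swap r/2=265/5453: DF=(1 − 265/5453·(0.951500+0.907500))/(1+265/5453) = 347/400 ≈ 0.867500
step 4 [2y] zero: DF = P = 8277/10000 ≈ 0.827700
step 5 [2.5y] bond c/2=9/800: DF=(6757091/8000000 − 9/800·(0.951500+0.907500+0.867500+0.827700))/(1+9/800) = 7957/10000 ≈ 0.795700
step 6 [3y] bond c/2=9/200: DF=(396647/400000 − 9/200·(0.951500+0.907500+0.867500+0.827700+0.795700))/(1+9/200) = 476/625 ≈ 0.761600
step 7 [3.5y] zero: DF = P = 297/400 ≈ 0.742500
step 8 [4y] swap r/2=2679/65861: DF=(1 − 2679/65861·(0.951500+0.907500+0.867500+0.827700+0.795700+0.761600+0.742500))/(1+2679/65861) = 7321/10000 ≈ 0.732100

1 1/2 1903/2000
2 1 363/400
3 3/2 347/400
4 2 8277/10000
5 5/2 7957/10000
6 3 476/625
7 7/2 297/400
8 4 7321/10000
f(2.5y,3.5y) = ((7957/10000)/(297/400) − 1)/(1) = 532/7425 ≈ 7.1650%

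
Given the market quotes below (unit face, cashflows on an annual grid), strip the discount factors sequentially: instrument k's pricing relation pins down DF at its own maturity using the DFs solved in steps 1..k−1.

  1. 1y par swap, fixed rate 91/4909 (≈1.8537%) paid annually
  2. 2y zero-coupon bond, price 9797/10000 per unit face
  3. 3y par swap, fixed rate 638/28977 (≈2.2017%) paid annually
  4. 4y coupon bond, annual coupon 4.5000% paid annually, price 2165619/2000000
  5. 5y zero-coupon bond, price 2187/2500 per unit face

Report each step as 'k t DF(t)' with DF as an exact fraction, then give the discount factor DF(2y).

1 1 4909/5000
2 2 9797/10000
3 3 4681/5000
4 4 4557/5000
5 5 2187/2500
DF(2y) = 9797/10000 ≈ 0.979700

step 1 [1y] swap r/1=91/4909: DF=(1 − 91/4909·(0))/(1+91/4909) = 4909/5000 ≈ 0.981800
step 2 [2y] zero: DF = P = 9797/10000 ≈ 0.979700
step 3 [3y] swap r/1=638/28977: DF=(1 − 638/28977·(0.981800+0.979700))/(1+638/28977) = 4681/5000 ≈ 0.936200
step 4 [4y] bond c/1=9/200: DF=(2165619/2000000 − 9/200·(0.981800+0.979700+0.936200))/(1+9/200) = 4557/5000 ≈ 0.911400
step 5 [5y] zero: DF = P = 2187/2500 ≈ 0.874800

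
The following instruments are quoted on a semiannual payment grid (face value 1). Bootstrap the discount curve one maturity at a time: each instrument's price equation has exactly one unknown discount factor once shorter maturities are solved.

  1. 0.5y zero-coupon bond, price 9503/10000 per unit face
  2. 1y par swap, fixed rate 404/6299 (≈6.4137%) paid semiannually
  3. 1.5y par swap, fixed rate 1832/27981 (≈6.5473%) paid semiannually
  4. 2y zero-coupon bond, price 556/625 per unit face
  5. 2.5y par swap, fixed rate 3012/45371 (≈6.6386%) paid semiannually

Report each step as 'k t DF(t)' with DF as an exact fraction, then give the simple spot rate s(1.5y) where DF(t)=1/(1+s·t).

1 1/2 9503/10000
2 1 4697/5000
3 3/2 2271/2500
4 2 556/625
5 5/2 4247/5000
s(1.5y) = (1/(2271/2500) − 1)/(3/2) = 458/6813 ≈ 6.7224%

step 1 [0.5y] zero: DF = P = 9503/10000 ≈ 0.950300
step 2 [1y] swap r/2=202/6299: DF=(1 − 202/6299·(0.950300))/(1+202/6299) = 4697/5000 ≈ 0.939400
step 3 [1.5y] swap r/2=916/27981: DF=(1 − 916/27981·(0.950300+0.939400))/(1+916/27981) = 2271/2500 ≈ 0.908400
step 4 [2y] zero: DF = P = 556/625 ≈ 0.889600
step 5 [2.5y] swap r/2=1506/45371: DF=(1 − 1506/45371·(0.950300+0.939400+0.908400+0.889600))/(1+1506/45371) = 4247/5000 ≈ 0.849400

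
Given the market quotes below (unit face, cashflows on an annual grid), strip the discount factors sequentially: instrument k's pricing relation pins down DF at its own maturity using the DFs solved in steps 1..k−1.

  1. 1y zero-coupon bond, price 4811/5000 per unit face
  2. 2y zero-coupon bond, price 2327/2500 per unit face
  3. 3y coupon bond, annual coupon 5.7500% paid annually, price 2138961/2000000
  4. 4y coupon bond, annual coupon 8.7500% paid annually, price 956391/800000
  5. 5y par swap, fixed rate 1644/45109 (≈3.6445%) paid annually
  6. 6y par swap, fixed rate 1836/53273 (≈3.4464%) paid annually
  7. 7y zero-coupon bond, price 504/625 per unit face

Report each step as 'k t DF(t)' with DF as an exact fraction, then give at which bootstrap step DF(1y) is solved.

1 1 4811/5000
2 2 2327/2500
3 3 2271/2500
4 4 8739/10000
5 5 2089/2500
6 6 2041/2500
7 7 504/625
DF(1y) is solved at step 1

step 1 [1y] zero: DF = P = 4811/5000 ≈ 0.962200
step 2 [2y] zero: DF = P = 2327/2500 ≈ 0.930800
step 3 [3y] bond c/1=23/400: DF=(2138961/2000000 − 23/400·(0.962200+0.930800))/(1+23/400) = 2271/2500 ≈ 0.908400
step 4 [4y] bond c/1=7/80: DF=(956391/800000 − 7/80·(0.962200+0.930800+0.908400))/(1+7/80) = 8739/10000 ≈ 0.873900
step 5 [5y] swap r/1=1644/45109: DF=(1 − 1644/45109·(0.962200+0.930800+0.908400+0.873900))/(1+1644/45109) = 2089/2500 ≈ 0.835600
step 6 [6y] swap r/1=1836/53273: DF=(1 − 1836/53273·(0.962200+0.930800+0.908400+0.873900+0.835600))/(1+1836/53273) = 2041/2500 ≈ 0.816400
step 7 [7y] zero: DF = P = 504/625 ≈ 0.806400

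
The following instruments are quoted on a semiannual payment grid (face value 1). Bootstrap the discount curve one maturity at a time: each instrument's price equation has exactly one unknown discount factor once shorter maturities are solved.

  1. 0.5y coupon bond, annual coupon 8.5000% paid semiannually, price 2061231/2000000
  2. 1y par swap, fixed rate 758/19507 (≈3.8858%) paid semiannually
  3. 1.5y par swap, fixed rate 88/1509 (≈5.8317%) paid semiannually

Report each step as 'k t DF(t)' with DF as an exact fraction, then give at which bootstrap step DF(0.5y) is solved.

1 1/2 4943/5000
2 1 9621/10000
3 3/2 2291/2500
DF(0.5y) is solved at step 1

step 1 [0.5y] bond c/2=17/400: DF=(2061231/2000000 − 17/400·(0))/(1+17/400) = 4943/5000 ≈ 0.988600
step 2 [1y] swap r/2=379/19507: DF=(1 − 379/19507·(0.988600))/(1+379/19507) = 9621/10000 ≈ 0.962100
step 3 [1.5y] swap r/2=44/1509: DF=(1 − 44/1509·(0.988600+0.962100))/(1+44/1509) = 2291/2500 ≈ 0.916400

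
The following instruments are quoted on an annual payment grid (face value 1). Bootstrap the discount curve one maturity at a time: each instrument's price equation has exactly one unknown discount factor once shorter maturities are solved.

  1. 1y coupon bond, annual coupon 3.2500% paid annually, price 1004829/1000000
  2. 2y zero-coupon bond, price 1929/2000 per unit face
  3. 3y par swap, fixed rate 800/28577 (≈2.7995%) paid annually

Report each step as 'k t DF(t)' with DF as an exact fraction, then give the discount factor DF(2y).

step 1 [1y] bond c/1=13/400: DF=(1004829/1000000 − 13/400·(0))/(1+13/400) = 2433/2500 ≈ 0.973200
step 2 [2y] zero: DF = P = 1929/2000 ≈ 0.964500
step 3 [3y] swap r/1=800/28577: DF=(1 − 800/28577·(0.973200+0.964500))/(1+800/28577) = 23/25 ≈ 0.920000

1 1 2433/2500
2 2 1929/2000
3 3 23/25
DF(2y) = 1929/2000 ≈ 0.964500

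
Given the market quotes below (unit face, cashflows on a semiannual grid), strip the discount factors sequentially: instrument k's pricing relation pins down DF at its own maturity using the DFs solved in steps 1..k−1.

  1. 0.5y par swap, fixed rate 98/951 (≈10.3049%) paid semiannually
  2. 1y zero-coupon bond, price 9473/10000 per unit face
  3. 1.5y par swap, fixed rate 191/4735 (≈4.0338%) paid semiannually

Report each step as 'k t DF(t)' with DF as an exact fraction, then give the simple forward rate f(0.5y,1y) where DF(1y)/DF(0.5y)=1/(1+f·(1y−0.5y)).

1 1/2 951/1000
2 1 9473/10000
3 3/2 9427/10000
f(0.5y,1y) = ((951/1000)/(9473/10000) − 1)/(1/2) = 74/9473 ≈ 0.7812%

step 1 [0.5y] swap r/2=49/951: DF=(1 − 49/951·(0))/(1+49/951) = 951/1000 ≈ 0.951000
step 2 [1y] zero: DF = P = 9473/10000 ≈ 0.947300
step 3 [1.5y] swap r/2=191/9470: DF=(1 − 191/9470·(0.951000+0.947300))/(1+191/9470) = 9427/10000 ≈ 0.942700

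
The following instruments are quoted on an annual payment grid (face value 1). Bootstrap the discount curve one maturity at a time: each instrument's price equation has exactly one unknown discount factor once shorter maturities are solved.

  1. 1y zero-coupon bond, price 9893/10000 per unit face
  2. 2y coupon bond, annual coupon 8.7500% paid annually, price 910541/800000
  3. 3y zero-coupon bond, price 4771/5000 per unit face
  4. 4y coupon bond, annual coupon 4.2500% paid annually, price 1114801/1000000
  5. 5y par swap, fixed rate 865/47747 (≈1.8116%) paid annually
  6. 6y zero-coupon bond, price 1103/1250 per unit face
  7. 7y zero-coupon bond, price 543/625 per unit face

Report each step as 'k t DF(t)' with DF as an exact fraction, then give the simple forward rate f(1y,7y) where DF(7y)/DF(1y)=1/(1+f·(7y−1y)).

1 1 9893/10000
2 2 967/1000
3 3 4771/5000
4 4 9507/10000
5 5 1827/2000
6 6 1103/1250
7 7 543/625
f(1y,7y) = ((9893/10000)/(543/625) − 1)/(6) = 1205/52128 ≈ 2.3116%

step 1 [1y] zero: DF = P = 9893/10000 ≈ 0.989300
step 2 [2y] bond c/1=7/80: DF=(910541/800000 − 7/80·(0.989300))/(1+7/80) = 967/1000 ≈ 0.967000
step 3 [3y] zero: DF = P = 4771/5000 ≈ 0.954200
step 4 [4y] bond c/1=17/400: DF=(1114801/1000000 − 17/400·(0.989300+0.967000+0.954200))/(1+17/400) = 9507/10000 ≈ 0.950700
step 5 [5y] swap r/1=865/47747: DF=(1 − 865/47747·(0.989300+0.967000+0.954200+0.950700))/(1+865/47747) = 1827/2000 ≈ 0.913500
step 6 [6y] zero: DF = P = 1103/1250 ≈ 0.882400
step 7 [7y] zero: DF = P = 543/625 ≈ 0.868800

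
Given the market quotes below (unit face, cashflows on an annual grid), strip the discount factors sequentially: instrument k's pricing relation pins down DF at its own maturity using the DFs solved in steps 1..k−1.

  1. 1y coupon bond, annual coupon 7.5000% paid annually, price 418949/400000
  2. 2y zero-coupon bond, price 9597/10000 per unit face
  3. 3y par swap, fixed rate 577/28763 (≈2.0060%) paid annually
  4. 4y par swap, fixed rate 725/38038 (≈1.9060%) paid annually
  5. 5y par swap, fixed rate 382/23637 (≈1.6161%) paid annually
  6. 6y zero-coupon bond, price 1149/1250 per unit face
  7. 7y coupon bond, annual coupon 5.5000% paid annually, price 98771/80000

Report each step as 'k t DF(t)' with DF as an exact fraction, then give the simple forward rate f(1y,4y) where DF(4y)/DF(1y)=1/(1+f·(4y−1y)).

step 1 [1y] bond c/1=3/40: DF=(418949/400000 − 3/40·(0))/(1+3/40) = 9743/10000 ≈ 0.974300
step 2 [2y] zero: DF = P = 9597/10000 ≈ 0.959700
step 3 [3y] swap r/1=577/28763: DF=(1 − 577/28763·(0.974300+0.959700))/(1+577/28763) = 9423/10000 ≈ 0.942300
step 4 [4y] swap r/1=725/38038: DF=(1 − 725/38038·(0.974300+0.959700+0.942300))/(1+725/38038) = 371/400 ≈ 0.927500
step 5 [5y] swap r/1=382/23637: DF=(1 − 382/23637·(0.974300+0.959700+0.942300+0.927500))/(1+382/23637) = 2309/2500 ≈ 0.923600
step 6 [6y] zero: DF = P = 1149/1250 ≈ 0.919200
step 7 [7y] bond c/1=11/200: DF=(98771/80000 − 11/200·(0.974300+0.959700+0.942300+0.927500+0.923600+0.919200))/(1+11/200) = 8759/10000 ≈ 0.875900

1 1 9743/10000
2 2 9597/10000
3 3 9423/10000
4 4 371/400
5 5 2309/2500
6 6 1149/1250
7 7 8759/10000
f(1y,4y) = ((9743/10000)/(371/400) − 1)/(3) = 156/9275 ≈ 1.6819%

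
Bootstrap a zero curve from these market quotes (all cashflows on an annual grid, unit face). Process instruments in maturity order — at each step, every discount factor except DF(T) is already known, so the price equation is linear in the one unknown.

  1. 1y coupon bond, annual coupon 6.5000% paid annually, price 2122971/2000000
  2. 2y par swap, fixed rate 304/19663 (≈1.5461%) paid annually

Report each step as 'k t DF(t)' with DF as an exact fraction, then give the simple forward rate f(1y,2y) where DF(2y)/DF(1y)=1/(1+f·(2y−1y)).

1 1 9967/10000
2 2 606/625
f(1y,2y) = ((9967/10000)/(606/625) − 1)/(1) = 271/9696 ≈ 2.7950%

step 1 [1y] bond c/1=13/200: DF=(2122971/2000000 − 13/200·(0))/(1+13/200) = 9967/10000 ≈ 0.996700
step 2 [2y] swap r/1=304/19663: DF=(1 − 304/19663·(0.996700))/(1+304/19663) = 606/625 ≈ 0.969600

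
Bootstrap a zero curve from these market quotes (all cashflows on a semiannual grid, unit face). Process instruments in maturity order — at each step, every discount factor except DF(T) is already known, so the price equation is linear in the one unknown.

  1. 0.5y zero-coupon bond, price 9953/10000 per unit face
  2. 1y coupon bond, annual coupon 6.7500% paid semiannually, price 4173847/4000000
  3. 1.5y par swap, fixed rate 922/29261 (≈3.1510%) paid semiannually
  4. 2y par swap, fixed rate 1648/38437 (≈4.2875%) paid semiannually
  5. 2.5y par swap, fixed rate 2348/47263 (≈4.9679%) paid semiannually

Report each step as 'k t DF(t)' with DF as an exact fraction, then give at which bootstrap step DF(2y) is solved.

step 1 [0.5y] zero: DF = P = 9953/10000 ≈ 0.995300
step 2 [1y] bond c/2=27/800: DF=(4173847/4000000 − 27/800·(0.995300))/(1+27/800) = 9769/10000 ≈ 0.976900
step 3 [1.5y] swap r/2=461/29261: DF=(1 − 461/29261·(0.995300+0.976900))/(1+461/29261) = 9539/10000 ≈ 0.953900
step 4 [2y] swap r/2=824/38437: DF=(1 − 824/38437·(0.995300+0.976900+0.953900))/(1+824/38437) = 1147/1250 ≈ 0.917600
step 5 [2.5y] swap r/2=1174/47263: DF=(1 − 1174/47263·(0.995300+0.976900+0.953900+0.917600))/(1+1174/47263) = 4413/5000 ≈ 0.882600

1 1/2 9953/10000
2 1 9769/10000
3 3/2 9539/10000
4 2 1147/1250
5 5/2 4413/5000
DF(2y) is solved at step 4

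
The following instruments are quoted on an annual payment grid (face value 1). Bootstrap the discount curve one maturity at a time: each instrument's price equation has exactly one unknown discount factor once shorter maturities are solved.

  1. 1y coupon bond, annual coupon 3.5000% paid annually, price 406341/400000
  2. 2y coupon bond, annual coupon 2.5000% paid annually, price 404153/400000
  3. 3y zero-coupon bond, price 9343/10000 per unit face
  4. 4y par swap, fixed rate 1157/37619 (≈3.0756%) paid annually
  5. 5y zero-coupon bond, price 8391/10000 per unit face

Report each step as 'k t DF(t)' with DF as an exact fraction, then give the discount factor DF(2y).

step 1 [1y] bond c/1=7/200: DF=(406341/400000 − 7/200·(0))/(1+7/200) = 1963/2000 ≈ 0.981500
step 2 [2y] bond c/1=1/40: DF=(404153/400000 − 1/40·(0.981500))/(1+1/40) = 4809/5000 ≈ 0.961800
step 3 [3y] zero: DF = P = 9343/10000 ≈ 0.934300
step 4 [4y] swap r/1=1157/37619: DF=(1 − 1157/37619·(0.981500+0.961800+0.934300))/(1+1157/37619) = 8843/10000 ≈ 0.884300
step 5 [5y] zero: DF = P = 8391/10000 ≈ 0.839100

1 1 1963/2000
2 2 4809/5000
3 3 9343/10000
4 4 8843/10000
5 5 8391/10000
DF(2y) = 4809/5000 ≈ 0.961800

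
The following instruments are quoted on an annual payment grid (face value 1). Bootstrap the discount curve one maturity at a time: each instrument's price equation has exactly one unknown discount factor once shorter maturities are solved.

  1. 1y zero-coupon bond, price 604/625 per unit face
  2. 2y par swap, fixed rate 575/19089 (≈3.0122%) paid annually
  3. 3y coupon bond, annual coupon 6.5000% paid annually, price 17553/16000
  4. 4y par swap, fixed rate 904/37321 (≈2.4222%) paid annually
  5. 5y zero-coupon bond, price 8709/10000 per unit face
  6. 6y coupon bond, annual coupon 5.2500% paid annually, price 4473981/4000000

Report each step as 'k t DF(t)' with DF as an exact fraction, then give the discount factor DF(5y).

step 1 [1y] zero: DF = P = 604/625 ≈ 0.966400
step 2 [2y] swap r/1=575/19089: DF=(1 − 575/19089·(0.966400))/(1+575/19089) = 377/400 ≈ 0.942500
step 3 [3y] bond c/1=13/200: DF=(17553/16000 − 13/200·(0.966400+0.942500))/(1+13/200) = 571/625 ≈ 0.913600
step 4 [4y] swap r/1=904/37321: DF=(1 − 904/37321·(0.966400+0.942500+0.913600))/(1+904/37321) = 1137/1250 ≈ 0.909600
step 5 [5y] zero: DF = P = 8709/10000 ≈ 0.870900
step 6 [6y] bond c/1=21/400: DF=(4473981/4000000 − 21/400·(0.966400+0.942500+0.913600+0.909600+0.870900))/(1+21/400) = 8331/10000 ≈ 0.833100

1 1 604/625
2 2 377/400
3 3 571/625
4 4 1137/1250
5 5 8709/10000
6 6 8331/10000
DF(5y) = 8709/10000 ≈ 0.870900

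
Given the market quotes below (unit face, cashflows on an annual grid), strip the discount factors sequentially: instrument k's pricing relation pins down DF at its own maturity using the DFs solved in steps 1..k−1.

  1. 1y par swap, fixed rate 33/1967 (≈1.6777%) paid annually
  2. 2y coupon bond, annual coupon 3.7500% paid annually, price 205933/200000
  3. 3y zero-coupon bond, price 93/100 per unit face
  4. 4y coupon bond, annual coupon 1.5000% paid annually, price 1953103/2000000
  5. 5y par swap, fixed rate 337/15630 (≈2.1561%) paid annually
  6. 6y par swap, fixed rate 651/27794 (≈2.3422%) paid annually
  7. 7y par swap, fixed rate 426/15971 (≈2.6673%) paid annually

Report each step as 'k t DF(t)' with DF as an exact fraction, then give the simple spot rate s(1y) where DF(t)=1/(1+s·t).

step 1 [1y] swap r/1=33/1967: DF=(1 − 33/1967·(0))/(1+33/1967) = 1967/2000 ≈ 0.983500
step 2 [2y] bond c/1=3/80: DF=(205933/200000 − 3/80·(0.983500))/(1+3/80) = 9569/10000 ≈ 0.956900
step 3 [3y] zero: DF = P = 93/100 ≈ 0.930000
step 4 [4y] bond c/1=3/200: DF=(1953103/2000000 − 3/200·(0.983500+0.956900+0.930000))/(1+3/200) = 9197/10000 ≈ 0.919700
step 5 [5y] swap r/1=337/15630: DF=(1 − 337/15630·(0.983500+0.956900+0.930000+0.919700))/(1+337/15630) = 8989/10000 ≈ 0.898900
step 6 [6y] swap r/1=651/27794: DF=(1 − 651/27794·(0.983500+0.956900+0.930000+0.919700+0.898900))/(1+651/27794) = 4349/5000 ≈ 0.869800
step 7 [7y] swap r/1=426/15971: DF=(1 − 426/15971·(0.983500+0.956900+0.930000+0.919700+0.898900+0.869800))/(1+426/15971) = 1037/1250 ≈ 0.829600

1 1 1967/2000
2 2 9569/10000
3 3 93/100
4 4 9197/10000
5 5 8989/10000
6 6 4349/5000
7 7 1037/1250
s(1y) = (1/(1967/2000) − 1)/(1) = 33/1967 ≈ 1.6777%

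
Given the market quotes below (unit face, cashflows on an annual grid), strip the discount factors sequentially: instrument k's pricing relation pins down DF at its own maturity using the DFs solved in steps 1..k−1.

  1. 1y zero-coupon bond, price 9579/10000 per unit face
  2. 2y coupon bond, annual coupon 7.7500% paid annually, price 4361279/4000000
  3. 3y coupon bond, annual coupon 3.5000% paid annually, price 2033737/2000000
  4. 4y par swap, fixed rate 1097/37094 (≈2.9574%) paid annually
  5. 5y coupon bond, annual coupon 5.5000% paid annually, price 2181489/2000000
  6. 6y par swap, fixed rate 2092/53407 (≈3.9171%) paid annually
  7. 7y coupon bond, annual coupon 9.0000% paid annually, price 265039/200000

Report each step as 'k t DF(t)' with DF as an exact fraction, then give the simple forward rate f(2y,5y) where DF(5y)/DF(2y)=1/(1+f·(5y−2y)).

1 1 9579/10000
2 2 943/1000
3 3 4591/5000
4 4 8903/10000
5 5 1681/2000
6 6 1977/2500
7 7 1937/2500
f(2y,5y) = ((943/1000)/(1681/2000) − 1)/(3) = 5/123 ≈ 4.0650%

step 1 [1y] zero: DF = P = 9579/10000 ≈ 0.957900
step 2 [2y] bond c/1=31/400: DF=(4361279/4000000 − 31/400·(0.957900))/(1+31/400) = 943/1000 ≈ 0.943000
step 3 [3y] bond c/1=7/200: DF=(2033737/2000000 − 7/200·(0.957900+0.943000))/(1+7/200) = 4591/5000 ≈ 0.918200
step 4 [4y] swap r/1=1097/37094: DF=(1 − 1097/37094·(0.957900+0.943000+0.918200))/(1+1097/37094) = 8903/10000 ≈ 0.890300
step 5 [5y] bond c/1=11/200: DF=(2181489/2000000 − 11/200·(0.957900+0.943000+0.918200+0.890300))/(1+11/200) = 1681/2000 ≈ 0.840500
step 6 [6y] swap r/1=2092/53407: DF=(1 − 2092/53407·(0.957900+0.943000+0.918200+0.890300+0.840500))/(1+2092/53407) = 1977/2500 ≈ 0.790800
step 7 [7y] bond c/1=9/100: DF=(265039/200000 − 9/100·(0.957900+0.943000+0.918200+0.890300+0.840500+0.790800))/(1+9/100) = 1937/2500 ≈ 0.774800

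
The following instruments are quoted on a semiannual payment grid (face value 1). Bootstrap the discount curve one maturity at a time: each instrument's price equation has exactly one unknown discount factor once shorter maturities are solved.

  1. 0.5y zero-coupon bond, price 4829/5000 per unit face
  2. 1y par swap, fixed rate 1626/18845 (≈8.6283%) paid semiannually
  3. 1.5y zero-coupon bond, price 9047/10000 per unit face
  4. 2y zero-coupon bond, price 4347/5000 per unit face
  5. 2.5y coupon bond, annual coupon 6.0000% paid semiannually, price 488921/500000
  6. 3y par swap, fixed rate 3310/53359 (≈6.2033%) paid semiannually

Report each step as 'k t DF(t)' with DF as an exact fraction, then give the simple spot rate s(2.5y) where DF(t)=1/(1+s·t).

step 1 [0.5y] zero: DF = P = 4829/5000 ≈ 0.965800
step 2 [1y] swap r/2=813/18845: DF=(1 − 813/18845·(0.965800))/(1+813/18845) = 9187/10000 ≈ 0.918700
step 3 [1.5y] zero: DF = P = 9047/10000 ≈ 0.904700
step 4 [2y] zero: DF = P = 4347/5000 ≈ 0.869400
step 5 [2.5y] bond c/2=3/100: DF=(488921/500000 − 3/100·(0.965800+0.918700+0.904700+0.869400))/(1+3/100) = 2107/2500 ≈ 0.842800
step 6 [3y] swap r/2=1655/53359: DF=(1 − 1655/53359·(0.965800+0.918700+0.904700+0.869400+0.842800))/(1+1655/53359) = 1669/2000 ≈ 0.834500

1 1/2 4829/5000
2 1 9187/10000
3 3/2 9047/10000
4 2 4347/5000
5 5/2 2107/2500
6 3 1669/2000
s(2.5y) = (1/(2107/2500) − 1)/(5/2) = 786/10535 ≈ 7.4608%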